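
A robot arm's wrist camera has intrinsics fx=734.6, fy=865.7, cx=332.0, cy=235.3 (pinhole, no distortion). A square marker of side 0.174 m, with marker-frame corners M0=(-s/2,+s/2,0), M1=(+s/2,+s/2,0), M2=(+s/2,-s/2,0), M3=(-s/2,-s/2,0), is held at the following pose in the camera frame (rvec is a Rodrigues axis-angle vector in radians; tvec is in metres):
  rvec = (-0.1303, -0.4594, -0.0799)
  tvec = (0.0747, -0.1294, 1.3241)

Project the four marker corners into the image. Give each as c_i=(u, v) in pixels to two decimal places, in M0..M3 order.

c0=(335.58, 208.66) c1=(419.73, 204.91) c2=(408.65, 96.81) c3=(325.04, 94.02)

Intrinsics K: fx=734.6, fy=865.7, cx=332.0, cy=235.3
Marker side s = 0.174 m; corners in marker frame (Z=0):
  M0 = (-0.0870, +0.0870, 0)
  M1 = (+0.0870, +0.0870, 0)
  M2 = (+0.0870, -0.0870, 0)
  M3 = (-0.0870, -0.0870, 0)
rvec = (-0.1303, -0.4594, -0.0799), |rvec| = θ = 0.48416 rad = 27.740°
Rodrigues: sinθ=0.46546, 1−cosθ=0.11493; R = I + sinθ·[k]× + (1−cosθ)·[k]×²:
    [+0.89339 +0.10616 -0.43656]
    [-0.04747 +0.98855 +0.14327]
    [+0.44677 -0.10727 +0.88820]
t = (0.0747, -0.1294, 1.3241) m
M0: Pc = R·M0+t = (+0.00621, -0.03927, +1.27590); u = 734.6·(+0.00621)/1.27590 + 332.0 = 335.5762, v = 865.7·(-0.03927)/1.27590 + 235.3 = 208.6572
M1: Pc = R·M1+t = (+0.16166, -0.04753, +1.35364); u = 734.6·(+0.16166)/1.35364 + 332.0 = 419.7314, v = 865.7·(-0.04753)/1.35364 + 235.3 = 204.9054
M2: Pc = R·M2+t = (+0.14319, -0.21953, +1.37230); u = 734.6·(+0.14319)/1.37230 + 332.0 = 408.6497, v = 865.7·(-0.21953)/1.37230 + 235.3 = 96.8103
M3: Pc = R·M3+t = (-0.01226, -0.21127, +1.29456); u = 734.6·(-0.01226)/1.29456 + 332.0 = 325.0423, v = 865.7·(-0.21127)/1.29456 + 235.3 = 94.0170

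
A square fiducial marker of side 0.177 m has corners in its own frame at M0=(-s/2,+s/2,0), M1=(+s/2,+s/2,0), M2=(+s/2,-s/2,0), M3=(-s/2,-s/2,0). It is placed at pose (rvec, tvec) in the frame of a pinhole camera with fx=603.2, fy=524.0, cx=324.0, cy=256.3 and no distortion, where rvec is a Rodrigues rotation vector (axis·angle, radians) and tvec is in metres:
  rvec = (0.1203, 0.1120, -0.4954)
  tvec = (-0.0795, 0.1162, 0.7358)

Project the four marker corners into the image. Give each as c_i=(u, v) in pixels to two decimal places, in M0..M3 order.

Intrinsics K: fx=603.2, fy=524.0, cx=324.0, cy=256.3
Marker side s = 0.177 m; corners in marker frame (Z=0):
  M0 = (-0.0885, +0.0885, 0)
  M1 = (+0.0885, +0.0885, 0)
  M2 = (+0.0885, -0.0885, 0)
  M3 = (-0.0885, -0.0885, 0)
rvec = (0.1203, 0.1120, -0.4954), |rvec| = θ = 0.52196 rad = 29.906°
Rodrigues: sinθ=0.49858, 1−cosθ=0.13315; R = I + sinθ·[k]× + (1−cosθ)·[k]×²:
    [+0.87392 +0.47980 +0.07786]
    [-0.46662 +0.87298 -0.14203]
    [-0.13611 +0.08779 +0.98680]
t = (-0.0795, 0.1162, 0.7358) m
M0: Pc = R·M0+t = (-0.11438, +0.23475, +0.75562); u = 603.2·(-0.11438)/0.75562 + 324.0 = 232.6917, v = 524.0·(+0.23475)/0.75562 + 256.3 = 419.0964
M1: Pc = R·M1+t = (+0.04030, +0.15216, +0.73152); u = 603.2·(+0.04030)/0.73152 + 324.0 = 357.2337, v = 524.0·(+0.15216)/0.73152 + 256.3 = 365.2957
M2: Pc = R·M2+t = (-0.04462, -0.00235, +0.71598); u = 603.2·(-0.04462)/0.71598 + 324.0 = 286.4087, v = 524.0·(-0.00235)/0.71598 + 256.3 = 254.5766
M3: Pc = R·M3+t = (-0.19930, +0.08024, +0.74008); u = 603.2·(-0.19930)/0.74008 + 324.0 = 161.5572, v = 524.0·(+0.08024)/0.74008 + 256.3 = 313.1112

c0=(232.69, 419.10) c1=(357.23, 365.30) c2=(286.41, 254.58) c3=(161.56, 313.11)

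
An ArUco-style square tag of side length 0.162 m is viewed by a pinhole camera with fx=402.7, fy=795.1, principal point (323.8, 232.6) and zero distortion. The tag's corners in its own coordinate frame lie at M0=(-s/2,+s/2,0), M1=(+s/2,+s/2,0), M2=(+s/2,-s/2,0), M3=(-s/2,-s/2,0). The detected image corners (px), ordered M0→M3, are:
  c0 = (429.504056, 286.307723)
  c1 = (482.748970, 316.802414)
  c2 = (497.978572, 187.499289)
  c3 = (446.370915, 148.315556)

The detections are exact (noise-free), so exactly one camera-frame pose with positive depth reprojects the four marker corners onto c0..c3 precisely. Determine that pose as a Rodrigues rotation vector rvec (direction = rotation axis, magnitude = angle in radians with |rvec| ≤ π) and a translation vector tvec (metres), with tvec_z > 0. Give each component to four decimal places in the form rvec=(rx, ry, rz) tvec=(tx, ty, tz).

Intrinsics K: fx=402.7, fy=795.1, cx=323.8, cy=232.6
Marker side s = 0.162 m; corners in marker frame (Z=0):
  M0 = (-0.0810, +0.0810, 0)
  M1 = (+0.0810, +0.0810, 0)
  M2 = (+0.0810, -0.0810, 0)
  M3 = (-0.0810, -0.0810, 0)
Detected image corners:
  c0 = (429.504056, 286.307723) px
  c1 = (482.748970, 316.802414) px
  c2 = (497.978572, 187.499289) px
  c3 = (446.370915, 148.315556) px
Planar DLT: solve 8×8 A·h = b for H (H[2,2]=1):
  H  [+517.70298 -128.94981 +465.08068]
  H  [+313.36348 +808.87610 +234.97081]
  H  [+0.41821 -0.06476 +1.00000]
B = K⁻¹H; ‖b₁‖=1.072358, ‖b₂‖=1.072358; λ = 2/(‖b₁‖+‖b₂‖) = 0.932525, sign → tz>0 ⇒ λ=+0.932525
r₁ = λ·B[:,0] = (+0.88526,+0.25344,+0.38999); r₂ = λ·B[:,1] = (-0.25005,+0.96635,-0.06039)
r₃ = r₁×r₂ = (-0.39217,-0.04406,+0.91884); SVD([r₁ r₂ r₃]) → R = UVᵀ:
  R  [+0.88526 -0.25005 -0.39217]
  R  [+0.25344 +0.96635 -0.04406]
  R  [+0.38999 -0.06039 +0.91884]
t = (+0.32716, +0.00278, +0.93252) m
tr R = 2.770443; θ = arccos((tr R − 1)/2) = 0.483827 rad = 27.721°
axis k = ((R−Rᵀ)₃₂, (R−Rᵀ)₁₃, (R−Rᵀ)₂₁) / (2 sinθ) = (-0.017556, -0.840720, +0.541186)
rvec = θ·k = (-0.008494, -0.406763, +0.261840)

rvec=(-0.0085, -0.4068, 0.2618) tvec=(0.3272, 0.0028, 0.9325)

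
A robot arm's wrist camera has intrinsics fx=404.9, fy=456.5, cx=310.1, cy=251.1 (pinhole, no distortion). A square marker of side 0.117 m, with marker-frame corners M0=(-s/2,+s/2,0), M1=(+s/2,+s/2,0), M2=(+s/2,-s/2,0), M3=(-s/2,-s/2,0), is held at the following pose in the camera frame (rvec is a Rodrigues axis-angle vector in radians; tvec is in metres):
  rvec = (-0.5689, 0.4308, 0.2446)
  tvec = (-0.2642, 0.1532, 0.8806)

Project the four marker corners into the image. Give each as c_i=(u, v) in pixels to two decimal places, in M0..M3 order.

c0=(155.66, 352.17) c1=(196.27, 365.51) c2=(221.54, 308.89) c3=(181.85, 299.57)

Intrinsics K: fx=404.9, fy=456.5, cx=310.1, cy=251.1
Marker side s = 0.117 m; corners in marker frame (Z=0):
  M0 = (-0.0585, +0.0585, 0)
  M1 = (+0.0585, +0.0585, 0)
  M2 = (+0.0585, -0.0585, 0)
  M3 = (-0.0585, -0.0585, 0)
rvec = (-0.5689, 0.4308, 0.2446), |rvec| = θ = 0.75436 rad = 43.222°
Rodrigues: sinθ=0.68483, 1−cosθ=0.27129; R = I + sinθ·[k]× + (1−cosθ)·[k]×²:
    [+0.88300 -0.33889 +0.32475]
    [+0.10521 +0.81718 +0.56669]
    [-0.45743 -0.46622 +0.75723]
t = (-0.2642, 0.1532, 0.8806) m
M0: Pc = R·M0+t = (-0.33568, +0.19485, +0.88009); u = 404.9·(-0.33568)/0.88009 + 310.1 = 155.6637, v = 456.5·(+0.19485)/0.88009 + 251.1 = 352.1688
M1: Pc = R·M1+t = (-0.23237, +0.20716, +0.82657); u = 404.9·(-0.23237)/0.82657 + 310.1 = 196.2720, v = 456.5·(+0.20716)/0.82657 + 251.1 = 365.5114
M2: Pc = R·M2+t = (-0.19272, +0.11155, +0.88111); u = 404.9·(-0.19272)/0.88111 + 310.1 = 221.5394, v = 456.5·(+0.11155)/0.88111 + 251.1 = 308.8932
M3: Pc = R·M3+t = (-0.29603, +0.09924, +0.93463); u = 404.9·(-0.29603)/0.93463 + 310.1 = 181.8543, v = 456.5·(+0.09924)/0.93463 + 251.1 = 299.5714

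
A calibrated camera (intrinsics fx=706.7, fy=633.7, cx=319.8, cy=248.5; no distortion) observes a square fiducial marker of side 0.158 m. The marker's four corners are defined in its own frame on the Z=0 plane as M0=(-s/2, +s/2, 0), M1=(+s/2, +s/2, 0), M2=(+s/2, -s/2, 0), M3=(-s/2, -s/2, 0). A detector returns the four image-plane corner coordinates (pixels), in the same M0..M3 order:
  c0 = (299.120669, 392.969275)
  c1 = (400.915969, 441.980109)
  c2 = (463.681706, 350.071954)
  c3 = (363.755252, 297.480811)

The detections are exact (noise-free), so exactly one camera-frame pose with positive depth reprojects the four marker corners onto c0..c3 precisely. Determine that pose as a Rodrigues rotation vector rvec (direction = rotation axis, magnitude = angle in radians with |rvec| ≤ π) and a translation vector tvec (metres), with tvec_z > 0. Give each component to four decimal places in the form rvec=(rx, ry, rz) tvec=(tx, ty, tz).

rvec=(0.0800, -0.1969, 0.5388) tvec=(0.0810, 0.1761, 0.9098)

Intrinsics K: fx=706.7, fy=633.7, cx=319.8, cy=248.5
Marker side s = 0.158 m; corners in marker frame (Z=0):
  M0 = (-0.0790, +0.0790, 0)
  M1 = (+0.0790, +0.0790, 0)
  M2 = (+0.0790, -0.0790, 0)
  M3 = (-0.0790, -0.0790, 0)
Detected image corners:
  c0 = (299.120669, 392.969275) px
  c1 = (400.915969, 441.980109) px
  c2 = (463.681706, 350.071954) px
  c3 = (363.755252, 297.480811) px
Planar DLT: solve 8×8 A·h = b for H (H[2,2]=1):
  H  [+725.25409 -392.97023 +382.70835]
  H  [+405.82541 +602.61563 +371.17987]
  H  [+0.22752 +0.02642 +1.00000]
B = K⁻¹H; ‖b₁‖=1.099113, ‖b₂‖=1.099113; λ = 2/(‖b₁‖+‖b₂‖) = 0.909825, sign → tz>0 ⇒ λ=+0.909825
r₁ = λ·B[:,0] = (+0.84004,+0.50148,+0.20700); r₂ = λ·B[:,1] = (-0.51680,+0.85577,+0.02404)
r₃ = r₁×r₂ = (-0.16509,-0.12717,+0.97805); SVD([r₁ r₂ r₃]) → R = UVᵀ:
  R  [+0.84004 -0.51680 -0.16509]
  R  [+0.50148 +0.85577 -0.12717]
  R  [+0.20700 +0.02404 +0.97805]
t = (+0.08099, +0.17614, +0.90982) m
tr R = 2.673854; θ = arccos((tr R − 1)/2) = 0.579153 rad = 33.183°
axis k = ((R−Rᵀ)₃₂, (R−Rᵀ)₁₃, (R−Rᵀ)₂₁) / (2 sinθ) = (+0.138136, -0.339925, +0.930252)
rvec = θ·k = (+0.080002, -0.196868, +0.538758)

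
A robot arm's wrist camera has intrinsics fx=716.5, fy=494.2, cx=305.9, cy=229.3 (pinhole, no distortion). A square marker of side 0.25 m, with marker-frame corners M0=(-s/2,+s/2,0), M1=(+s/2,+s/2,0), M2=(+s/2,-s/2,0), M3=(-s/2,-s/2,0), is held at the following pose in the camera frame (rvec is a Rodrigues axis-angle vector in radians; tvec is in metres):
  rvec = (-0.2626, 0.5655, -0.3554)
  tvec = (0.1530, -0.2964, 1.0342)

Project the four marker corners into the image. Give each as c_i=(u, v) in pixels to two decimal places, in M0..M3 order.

c0=(364.87, 166.55) c1=(523.34, 106.04) c2=(460.51, 6.13) c3=(320.34, 72.57)

Intrinsics K: fx=716.5, fy=494.2, cx=305.9, cy=229.3
Marker side s = 0.25 m; corners in marker frame (Z=0):
  M0 = (-0.1250, +0.1250, 0)
  M1 = (+0.1250, +0.1250, 0)
  M2 = (+0.1250, -0.1250, 0)
  M3 = (-0.1250, -0.1250, 0)
rvec = (-0.2626, 0.5655, -0.3554), |rvec| = θ = 0.71768 rad = 41.120°
Rodrigues: sinθ=0.65764, 1−cosθ=0.24666; R = I + sinθ·[k]× + (1−cosθ)·[k]×²:
    [+0.78636 +0.25455 +0.56289]
    [-0.39678 +0.90649 +0.14438]
    [-0.47350 -0.33688 +0.81383]
t = (0.1530, -0.2964, 1.0342) m
M0: Pc = R·M0+t = (+0.08652, -0.13349, +1.05128); u = 716.5·(+0.08652)/1.05128 + 305.9 = 364.8704, v = 494.2·(-0.13349)/1.05128 + 229.3 = 166.5464
M1: Pc = R·M1+t = (+0.28311, -0.23269, +0.93290); u = 716.5·(+0.28311)/0.93290 + 305.9 = 523.3407, v = 494.2·(-0.23269)/0.93290 + 229.3 = 106.0352
M2: Pc = R·M2+t = (+0.21948, -0.45931, +1.01712); u = 716.5·(+0.21948)/1.01712 + 305.9 = 460.5075, v = 494.2·(-0.45931)/1.01712 + 229.3 = 6.1310
M3: Pc = R·M3+t = (+0.02289, -0.36011, +1.13550); u = 716.5·(+0.02289)/1.13550 + 305.9 = 320.3412, v = 494.2·(-0.36011)/1.13550 + 229.3 = 72.5690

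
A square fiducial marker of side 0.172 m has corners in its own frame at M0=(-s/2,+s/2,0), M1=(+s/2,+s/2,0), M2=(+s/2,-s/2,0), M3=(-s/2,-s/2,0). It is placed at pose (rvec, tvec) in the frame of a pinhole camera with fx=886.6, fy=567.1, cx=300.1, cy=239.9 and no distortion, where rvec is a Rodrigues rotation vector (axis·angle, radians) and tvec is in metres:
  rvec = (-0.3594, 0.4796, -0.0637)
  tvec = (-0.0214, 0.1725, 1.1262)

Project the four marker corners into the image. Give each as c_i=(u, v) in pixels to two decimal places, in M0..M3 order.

c0=(222.15, 372.60) c1=(344.34, 368.86) c2=(345.17, 280.31) c3=(229.14, 289.47)

Intrinsics K: fx=886.6, fy=567.1, cx=300.1, cy=239.9
Marker side s = 0.172 m; corners in marker frame (Z=0):
  M0 = (-0.0860, +0.0860, 0)
  M1 = (+0.0860, +0.0860, 0)
  M2 = (+0.0860, -0.0860, 0)
  M3 = (-0.0860, -0.0860, 0)
rvec = (-0.3594, 0.4796, -0.0637), |rvec| = θ = 0.60270 rad = 34.532°
Rodrigues: sinθ=0.56687, 1−cosθ=0.17619; R = I + sinθ·[k]× + (1−cosθ)·[k]×²:
    [+0.88646 -0.02369 +0.46219]
    [-0.14352 +0.93538 +0.32322]
    [-0.43998 -0.35285 +0.82578]
t = (-0.0214, 0.1725, 1.1262) m
M0: Pc = R·M0+t = (-0.09967, +0.26529, +1.13369); u = 886.6·(-0.09967)/1.13369 + 300.1 = 222.1508, v = 567.1·(+0.26529)/1.13369 + 239.9 = 372.6019
M1: Pc = R·M1+t = (+0.05280, +0.24060, +1.05802); u = 886.6·(+0.05280)/1.05802 + 300.1 = 344.3440, v = 567.1·(+0.24060)/1.05802 + 239.9 = 368.8623
M2: Pc = R·M2+t = (+0.05687, +0.07971, +1.11871); u = 886.6·(+0.05687)/1.11871 + 300.1 = 345.1735, v = 567.1·(+0.07971)/1.11871 + 239.9 = 280.3093
M3: Pc = R·M3+t = (-0.09560, +0.10440, +1.19438); u = 886.6·(-0.09560)/1.19438 + 300.1 = 229.1368, v = 567.1·(+0.10440)/1.19438 + 239.9 = 289.4697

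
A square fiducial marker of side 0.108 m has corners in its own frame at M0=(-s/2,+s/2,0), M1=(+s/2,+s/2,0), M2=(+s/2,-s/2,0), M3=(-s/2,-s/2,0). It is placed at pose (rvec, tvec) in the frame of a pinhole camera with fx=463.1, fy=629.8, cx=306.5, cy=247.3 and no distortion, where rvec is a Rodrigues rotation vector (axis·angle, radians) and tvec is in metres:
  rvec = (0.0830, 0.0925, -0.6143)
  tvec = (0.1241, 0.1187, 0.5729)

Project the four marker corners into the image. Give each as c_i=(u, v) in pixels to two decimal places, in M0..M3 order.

c0=(395.22, 456.83) c1=(468.50, 393.05) c2=(418.77, 296.30) c3=(345.83, 362.70)

Intrinsics K: fx=463.1, fy=629.8, cx=306.5, cy=247.3
Marker side s = 0.108 m; corners in marker frame (Z=0):
  M0 = (-0.0540, +0.0540, 0)
  M1 = (+0.0540, +0.0540, 0)
  M2 = (+0.0540, -0.0540, 0)
  M3 = (-0.0540, -0.0540, 0)
rvec = (0.0830, 0.0925, -0.6143), |rvec| = θ = 0.62675 rad = 35.910°
Rodrigues: sinθ=0.58651, 1−cosθ=0.19006; R = I + sinθ·[k]× + (1−cosθ)·[k]×²:
    [+0.81327 +0.57858 +0.06189]
    [-0.57115 +0.81408 -0.10517]
    [-0.11123 +0.05018 +0.99253]
t = (0.1241, 0.1187, 0.5729) m
M0: Pc = R·M0+t = (+0.11143, +0.19350, +0.58162); u = 463.1·(+0.11143)/0.58162 + 306.5 = 395.2211, v = 629.8·(+0.19350)/0.58162 + 247.3 = 456.8332
M1: Pc = R·M1+t = (+0.19926, +0.13182, +0.56960); u = 463.1·(+0.19926)/0.56960 + 306.5 = 468.5029, v = 629.8·(+0.13182)/0.56960 + 247.3 = 393.0490
M2: Pc = R·M2+t = (+0.13677, +0.04390, +0.56418); u = 463.1·(+0.13677)/0.56418 + 306.5 = 418.7680, v = 629.8·(+0.04390)/0.56418 + 247.3 = 296.3029
M3: Pc = R·M3+t = (+0.04894, +0.10558, +0.57620); u = 463.1·(+0.04894)/0.57620 + 306.5 = 345.8339, v = 629.8·(+0.10558)/0.57620 + 247.3 = 362.7040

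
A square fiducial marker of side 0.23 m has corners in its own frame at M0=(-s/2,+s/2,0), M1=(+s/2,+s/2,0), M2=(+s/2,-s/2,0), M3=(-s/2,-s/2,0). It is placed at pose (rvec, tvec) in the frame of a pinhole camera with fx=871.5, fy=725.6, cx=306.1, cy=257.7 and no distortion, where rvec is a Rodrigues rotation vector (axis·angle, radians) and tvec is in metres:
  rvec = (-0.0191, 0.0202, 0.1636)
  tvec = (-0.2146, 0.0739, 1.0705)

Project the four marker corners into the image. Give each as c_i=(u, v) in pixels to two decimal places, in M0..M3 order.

c0=(23.91, 371.95) c1=(208.07, 397.95) c2=(238.98, 243.57) c3=(55.36, 218.38)

Intrinsics K: fx=871.5, fy=725.6, cx=306.1, cy=257.7
Marker side s = 0.23 m; corners in marker frame (Z=0):
  M0 = (-0.1150, +0.1150, 0)
  M1 = (+0.1150, +0.1150, 0)
  M2 = (+0.1150, -0.1150, 0)
  M3 = (-0.1150, -0.1150, 0)
rvec = (-0.0191, 0.0202, 0.1636), |rvec| = θ = 0.16595 rad = 9.508°
Rodrigues: sinθ=0.16518, 1−cosθ=0.01374; R = I + sinθ·[k]× + (1−cosθ)·[k]×²:
    [+0.98644 -0.16304 +0.01855]
    [+0.16266 +0.98647 +0.02066]
    [-0.02167 -0.01736 +0.99961]
t = (-0.2146, 0.0739, 1.0705) m
M0: Pc = R·M0+t = (-0.34679, +0.16864, +1.07099); u = 871.5·(-0.34679)/1.07099 + 306.1 = 23.9059, v = 725.6·(+0.16864)/1.07099 + 257.7 = 371.9524
M1: Pc = R·M1+t = (-0.11991, +0.20605, +1.06601); u = 871.5·(-0.11991)/1.06601 + 306.1 = 208.0706, v = 725.6·(+0.20605)/1.06601 + 257.7 = 397.9511
M2: Pc = R·M2+t = (-0.08241, -0.02084, +1.07001); u = 871.5·(-0.08241)/1.07001 + 306.1 = 238.9794, v = 725.6·(-0.02084)/1.07001 + 257.7 = 243.5692
M3: Pc = R·M3+t = (-0.30929, -0.05825, +1.07499); u = 871.5·(-0.30929)/1.07499 + 306.1 = 55.3556, v = 725.6·(-0.05825)/1.07499 + 257.7 = 218.3827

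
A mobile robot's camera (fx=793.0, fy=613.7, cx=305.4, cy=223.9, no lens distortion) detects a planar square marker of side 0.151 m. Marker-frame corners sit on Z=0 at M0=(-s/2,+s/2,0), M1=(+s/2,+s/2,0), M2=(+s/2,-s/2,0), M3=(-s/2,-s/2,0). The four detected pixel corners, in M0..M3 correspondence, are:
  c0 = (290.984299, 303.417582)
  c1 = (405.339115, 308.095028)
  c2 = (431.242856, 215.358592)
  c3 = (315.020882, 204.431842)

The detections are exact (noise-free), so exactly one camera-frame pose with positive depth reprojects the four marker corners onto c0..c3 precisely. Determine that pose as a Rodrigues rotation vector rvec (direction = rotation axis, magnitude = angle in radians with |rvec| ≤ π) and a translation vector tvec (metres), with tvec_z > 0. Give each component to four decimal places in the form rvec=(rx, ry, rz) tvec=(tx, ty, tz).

Intrinsics K: fx=793.0, fy=613.7, cx=305.4, cy=223.9
Marker side s = 0.151 m; corners in marker frame (Z=0):
  M0 = (-0.0755, +0.0755, 0)
  M1 = (+0.0755, +0.0755, 0)
  M2 = (+0.0755, -0.0755, 0)
  M3 = (-0.0755, -0.0755, 0)
Detected image corners:
  c0 = (290.984299, 303.417582) px
  c1 = (405.339115, 308.095028) px
  c2 = (431.242856, 215.358592) px
  c3 = (315.020882, 204.431842) px
Planar DLT: solve 8×8 A·h = b for H (H[2,2]=1):
  H  [+913.31840 -94.40902 +362.26989]
  H  [+158.53254 +685.05747 +258.66212]
  H  [+0.41567 +0.19729 +1.00000]
B = K⁻¹H; ‖b₁‖=1.080516, ‖b₂‖=1.080516; λ = 2/(‖b₁‖+‖b₂‖) = 0.925483, sign → tz>0 ⇒ λ=+0.925483
r₁ = λ·B[:,0] = (+0.91775,+0.09872,+0.38470); r₂ = λ·B[:,1] = (-0.18050,+0.96648,+0.18258)
r₃ = r₁×r₂ = (-0.35378,-0.23700,+0.90480); SVD([r₁ r₂ r₃]) → R = UVᵀ:
  R  [+0.91775 -0.18050 -0.35378]
  R  [+0.09872 +0.96648 -0.23700]
  R  [+0.38470 +0.18258 +0.90480]
t = (+0.06637, +0.05242, +0.92548) m
tr R = 2.789032; θ = arccos((tr R − 1)/2) = 0.463450 rad = 26.554°
axis k = ((R−Rᵀ)₃₂, (R−Rᵀ)₁₃, (R−Rᵀ)₂₁) / (2 sinθ) = (+0.469300, -0.825970, +0.312301)
rvec = θ·k = (+0.217497, -0.382795, +0.144736)

rvec=(0.2175, -0.3828, 0.1447) tvec=(0.0664, 0.0524, 0.9255)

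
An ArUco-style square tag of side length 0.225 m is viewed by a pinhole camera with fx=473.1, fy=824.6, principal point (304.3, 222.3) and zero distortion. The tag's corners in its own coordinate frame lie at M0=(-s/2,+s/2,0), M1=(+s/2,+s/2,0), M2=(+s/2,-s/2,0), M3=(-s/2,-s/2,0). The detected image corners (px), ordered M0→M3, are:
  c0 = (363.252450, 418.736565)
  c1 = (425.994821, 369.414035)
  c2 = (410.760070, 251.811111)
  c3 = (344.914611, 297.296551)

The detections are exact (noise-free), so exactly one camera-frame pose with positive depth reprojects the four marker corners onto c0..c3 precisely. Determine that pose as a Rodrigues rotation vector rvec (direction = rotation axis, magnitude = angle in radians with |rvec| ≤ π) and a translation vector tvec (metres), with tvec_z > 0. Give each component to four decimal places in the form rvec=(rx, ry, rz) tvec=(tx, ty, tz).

rvec=(0.1844, -0.3311, -0.3027) tvec=(0.2468, 0.1924, 1.4095)

Intrinsics K: fx=473.1, fy=824.6, cx=304.3, cy=222.3
Marker side s = 0.225 m; corners in marker frame (Z=0):
  M0 = (-0.1125, +0.1125, 0)
  M1 = (+0.1125, +0.1125, 0)
  M2 = (+0.1125, -0.1125, 0)
  M3 = (-0.1125, -0.1125, 0)
Detected image corners:
  c0 = (363.252450, 418.736565) px
  c1 = (425.994821, 369.414035) px
  c2 = (410.760070, 251.811111) px
  c3 = (344.914611, 297.296551) px
Planar DLT: solve 8×8 A·h = b for H (H[2,2]=1):
  H  [+365.33963 +136.48269 +387.12856]
  H  [-141.83980 +584.70676 +334.84411]
  H  [+0.20639 +0.16062 +1.00000]
B = K⁻¹H; ‖b₁‖=0.709471, ‖b₂‖=0.709471; λ = 2/(‖b₁‖+‖b₂‖) = 1.409501, sign → tz>0 ⇒ λ=+1.409501
r₁ = λ·B[:,0] = (+0.90134,-0.32087,+0.29090); r₂ = λ·B[:,1] = (+0.26100,+0.93841,+0.22640)
r₃ = r₁×r₂ = (-0.34563,-0.12813,+0.92958); SVD([r₁ r₂ r₃]) → R = UVᵀ:
  R  [+0.90134 +0.26100 -0.34563]
  R  [-0.32087 +0.93841 -0.12813]
  R  [+0.29090 +0.22640 +0.92958]
t = (+0.24677, +0.19237, +1.40950) m
tr R = 2.769336; θ = arccos((tr R − 1)/2) = 0.485015 rad = 27.789°
axis k = ((R−Rᵀ)₃₂, (R−Rᵀ)₁₃, (R−Rᵀ)₂₁) / (2 sinθ) = (+0.380217, -0.682656, -0.624032)
rvec = θ·k = (+0.184411, -0.331099, -0.302665)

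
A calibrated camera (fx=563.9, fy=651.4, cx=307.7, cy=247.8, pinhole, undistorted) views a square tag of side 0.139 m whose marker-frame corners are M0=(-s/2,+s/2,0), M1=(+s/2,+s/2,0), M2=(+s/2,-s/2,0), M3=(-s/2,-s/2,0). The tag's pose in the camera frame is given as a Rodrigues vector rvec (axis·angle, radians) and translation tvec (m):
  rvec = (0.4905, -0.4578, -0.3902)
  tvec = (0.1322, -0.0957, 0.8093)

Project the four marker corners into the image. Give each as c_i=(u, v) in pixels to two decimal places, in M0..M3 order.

Intrinsics K: fx=563.9, fy=651.4, cx=307.7, cy=247.8
Marker side s = 0.139 m; corners in marker frame (Z=0):
  M0 = (-0.0695, +0.0695, 0)
  M1 = (+0.0695, +0.0695, 0)
  M2 = (+0.0695, -0.0695, 0)
  M3 = (-0.0695, -0.0695, 0)
rvec = (0.4905, -0.4578, -0.3902), |rvec| = θ = 0.77616 rad = 44.471°
Rodrigues: sinθ=0.70055, 1−cosθ=0.28639; R = I + sinθ·[k]× + (1−cosθ)·[k]×²:
    [+0.82798 +0.24543 -0.50419]
    [-0.45894 +0.81324 -0.35779]
    [+0.32221 +0.52764 +0.78599]
t = (0.1322, -0.0957, 0.8093) m
M0: Pc = R·M0+t = (+0.09171, -0.00728, +0.82358); u = 563.9·(+0.09171)/0.82358 + 307.7 = 370.4954, v = 651.4·(-0.00728)/0.82358 + 247.8 = 242.0391
M1: Pc = R·M1+t = (+0.20680, -0.07108, +0.86836); u = 563.9·(+0.20680)/0.86836 + 307.7 = 441.9938, v = 651.4·(-0.07108)/0.86836 + 247.8 = 194.4828
M2: Pc = R·M2+t = (+0.17269, -0.18412, +0.79502); u = 563.9·(+0.17269)/0.79502 + 307.7 = 430.1849, v = 651.4·(-0.18412)/0.79502 + 247.8 = 96.9447
M3: Pc = R·M3+t = (+0.05760, -0.12032, +0.75024); u = 563.9·(+0.05760)/0.75024 + 307.7 = 350.9920, v = 651.4·(-0.12032)/0.75024 + 247.8 = 143.3272

c0=(370.50, 242.04) c1=(441.99, 194.48) c2=(430.18, 96.94) c3=(350.99, 143.33)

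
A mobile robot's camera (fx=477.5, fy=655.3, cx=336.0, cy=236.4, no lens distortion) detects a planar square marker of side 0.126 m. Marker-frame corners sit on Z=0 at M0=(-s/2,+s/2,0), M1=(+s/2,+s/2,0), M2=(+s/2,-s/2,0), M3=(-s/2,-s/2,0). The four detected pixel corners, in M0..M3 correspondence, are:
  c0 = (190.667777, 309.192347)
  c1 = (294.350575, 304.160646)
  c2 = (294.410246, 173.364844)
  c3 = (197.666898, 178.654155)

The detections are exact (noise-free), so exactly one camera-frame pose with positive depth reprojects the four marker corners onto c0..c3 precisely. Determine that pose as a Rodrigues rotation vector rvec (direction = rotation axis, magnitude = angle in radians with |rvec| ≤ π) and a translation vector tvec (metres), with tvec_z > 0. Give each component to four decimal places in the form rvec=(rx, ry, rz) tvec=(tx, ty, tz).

rvec=(-0.3353, 0.0285, -0.0335) tvec=(-0.1149, 0.0024, 0.5979)

Intrinsics K: fx=477.5, fy=655.3, cx=336.0, cy=236.4
Marker side s = 0.126 m; corners in marker frame (Z=0):
  M0 = (-0.0630, +0.0630, 0)
  M1 = (+0.0630, +0.0630, 0)
  M2 = (+0.0630, -0.0630, 0)
  M3 = (-0.0630, -0.0630, 0)
Detected image corners:
  c0 = (190.667777, 309.192347) px
  c1 = (294.350575, 304.160646) px
  c2 = (294.410246, 173.364844) px
  c3 = (197.666898, 178.654155) px
Planar DLT: solve 8×8 A·h = b for H (H[2,2]=1):
  H  [+785.24938 -162.64555 +244.21705]
  H  [-50.01899 +904.08228 +239.08158]
  H  [-0.03740 -0.55090 +1.00000]
B = K⁻¹H; ‖b₁‖=1.672420, ‖b₂‖=1.672420; λ = 2/(‖b₁‖+‖b₂‖) = 0.597936, sign → tz>0 ⇒ λ=+0.597936
r₁ = λ·B[:,0] = (+0.99904,-0.03757,-0.02237); r₂ = λ·B[:,1] = (+0.02812,+0.94377,-0.32940)
r₃ = r₁×r₂ = (+0.03348,+0.32846,+0.94393); SVD([r₁ r₂ r₃]) → R = UVᵀ:
  R  [+0.99904 +0.02812 +0.03348]
  R  [-0.03757 +0.94377 +0.32846]
  R  [-0.02237 -0.32940 +0.94393]
t = (-0.11493, +0.00245, +0.59794) m
tr R = 2.886740; θ = arccos((tr R − 1)/2) = 0.338149 rad = 19.375°
axis k = ((R−Rᵀ)₃₂, (R−Rᵀ)₁₃, (R−Rᵀ)₂₁) / (2 sinθ) = (-0.991520, +0.084175, -0.099010)
rvec = θ·k = (-0.335282, +0.028464, -0.033480)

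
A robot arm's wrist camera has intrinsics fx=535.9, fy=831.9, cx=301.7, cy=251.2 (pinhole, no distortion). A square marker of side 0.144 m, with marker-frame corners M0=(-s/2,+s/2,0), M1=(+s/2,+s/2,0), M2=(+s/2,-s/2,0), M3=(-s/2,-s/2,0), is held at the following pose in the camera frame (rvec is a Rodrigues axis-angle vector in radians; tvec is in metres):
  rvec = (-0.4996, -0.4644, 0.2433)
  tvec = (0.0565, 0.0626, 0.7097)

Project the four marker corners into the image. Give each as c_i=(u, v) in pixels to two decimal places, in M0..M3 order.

c0=(290.04, 379.80) c1=(386.76, 427.24) c2=(389.80, 278.39) c3=(303.19, 224.88)

Intrinsics K: fx=535.9, fy=831.9, cx=301.7, cy=251.2
Marker side s = 0.144 m; corners in marker frame (Z=0):
  M0 = (-0.0720, +0.0720, 0)
  M1 = (+0.0720, +0.0720, 0)
  M2 = (+0.0720, -0.0720, 0)
  M3 = (-0.0720, -0.0720, 0)
rvec = (-0.4996, -0.4644, 0.2433), |rvec| = θ = 0.72420 rad = 41.493°
Rodrigues: sinθ=0.66253, 1−cosθ=0.25097; R = I + sinθ·[k]× + (1−cosθ)·[k]×²:
    [+0.86847 -0.11156 -0.48302]
    [+0.33361 +0.85223 +0.40299]
    [+0.36669 -0.51113 +0.77736]
t = (0.0565, 0.0626, 0.7097) m
M0: Pc = R·M0+t = (-0.01406, +0.09994, +0.64650); u = 535.9·(-0.01406)/0.64650 + 301.7 = 290.0435, v = 831.9·(+0.09994)/0.64650 + 251.2 = 379.8022
M1: Pc = R·M1+t = (+0.11100, +0.14798, +0.69930); u = 535.9·(+0.11100)/0.69930 + 301.7 = 386.7617, v = 831.9·(+0.14798)/0.69930 + 251.2 = 427.2403
M2: Pc = R·M2+t = (+0.12706, +0.02526, +0.77290); u = 535.9·(+0.12706)/0.77290 + 301.7 = 389.7998, v = 831.9·(+0.02526)/0.77290 + 251.2 = 278.3871
M3: Pc = R·M3+t = (+0.00200, -0.02278, +0.72010); u = 535.9·(+0.00200)/0.72010 + 301.7 = 303.1901, v = 831.9·(-0.02278)/0.72010 + 251.2 = 224.8825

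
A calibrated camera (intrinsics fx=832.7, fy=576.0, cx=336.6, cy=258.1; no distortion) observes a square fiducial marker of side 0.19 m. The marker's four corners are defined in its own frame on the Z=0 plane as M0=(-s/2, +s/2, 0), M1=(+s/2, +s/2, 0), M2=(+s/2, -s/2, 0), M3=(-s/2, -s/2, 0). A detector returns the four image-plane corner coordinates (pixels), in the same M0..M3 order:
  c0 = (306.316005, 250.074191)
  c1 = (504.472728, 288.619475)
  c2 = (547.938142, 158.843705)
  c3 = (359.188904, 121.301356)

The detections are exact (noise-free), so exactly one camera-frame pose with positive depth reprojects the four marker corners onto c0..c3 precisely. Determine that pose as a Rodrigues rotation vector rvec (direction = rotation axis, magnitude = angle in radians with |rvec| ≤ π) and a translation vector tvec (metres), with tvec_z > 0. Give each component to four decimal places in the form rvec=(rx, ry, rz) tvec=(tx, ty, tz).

rvec=(-0.1913, -0.0518, 0.2707) tvec=(0.0884, -0.0748, 0.7852)

Intrinsics K: fx=832.7, fy=576.0, cx=336.6, cy=258.1
Marker side s = 0.19 m; corners in marker frame (Z=0):
  M0 = (-0.0950, +0.0950, 0)
  M1 = (+0.0950, +0.0950, 0)
  M2 = (+0.0950, -0.0950, 0)
  M3 = (-0.0950, -0.0950, 0)
Detected image corners:
  c0 = (306.316005, 250.074191) px
  c1 = (504.472728, 288.619475) px
  c2 = (547.938142, 158.843705) px
  c3 = (359.188904, 121.301356) px
Planar DLT: solve 8×8 A·h = b for H (H[2,2]=1):
  H  [+1031.39124 -359.93240 +430.34152]
  H  [+206.74655 +629.64289 +203.24525]
  H  [+0.03213 -0.24794 +1.00000]
B = K⁻¹H; ‖b₁‖=1.273533, ‖b₂‖=1.273533; λ = 2/(‖b₁‖+‖b₂‖) = 0.785217, sign → tz>0 ⇒ λ=+0.785217
r₁ = λ·B[:,0] = (+0.96238,+0.27054,+0.02523); r₂ = λ·B[:,1] = (-0.26071,+0.94558,-0.19469)
r₃ = r₁×r₂ = (-0.07653,+0.18079,+0.98054); SVD([r₁ r₂ r₃]) → R = UVᵀ:
  R  [+0.96238 -0.26071 -0.07653]
  R  [+0.27054 +0.94558 +0.18079]
  R  [+0.02523 -0.19469 +0.98054]
t = (+0.08840, -0.07478, +0.78522) m
tr R = 2.888502; θ = arccos((tr R − 1)/2) = 0.335484 rad = 19.222°
axis k = ((R−Rᵀ)₃₂, (R−Rᵀ)₁₃, (R−Rᵀ)₂₁) / (2 sinθ) = (-0.570239, -0.154546, +0.806810)
rvec = θ·k = (-0.191306, -0.051848, +0.270672)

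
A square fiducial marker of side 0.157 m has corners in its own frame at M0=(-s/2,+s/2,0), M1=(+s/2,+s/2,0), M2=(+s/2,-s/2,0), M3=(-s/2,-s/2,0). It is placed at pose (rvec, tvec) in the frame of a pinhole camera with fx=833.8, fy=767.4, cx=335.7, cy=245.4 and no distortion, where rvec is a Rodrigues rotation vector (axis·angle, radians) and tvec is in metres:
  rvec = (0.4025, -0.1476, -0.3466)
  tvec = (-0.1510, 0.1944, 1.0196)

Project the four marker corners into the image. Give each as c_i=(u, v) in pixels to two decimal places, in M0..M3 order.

Intrinsics K: fx=833.8, fy=767.4, cx=335.7, cy=245.4
Marker side s = 0.157 m; corners in marker frame (Z=0):
  M0 = (-0.0785, +0.0785, 0)
  M1 = (+0.0785, +0.0785, 0)
  M2 = (+0.0785, -0.0785, 0)
  M3 = (-0.0785, -0.0785, 0)
rvec = (0.4025, -0.1476, -0.3466), |rvec| = θ = 0.55129 rad = 31.587°
Rodrigues: sinθ=0.52379, 1−cosθ=0.14815; R = I + sinθ·[k]× + (1−cosθ)·[k]×²:
    [+0.93082 +0.30035 -0.20824]
    [-0.35827 +0.86247 -0.35748]
    [+0.07223 +0.40736 +0.91041]
t = (-0.1510, 0.1944, 1.0196) m
M0: Pc = R·M0+t = (-0.20049, +0.29023, +1.04591); u = 833.8·(-0.20049)/1.04591 + 335.7 = 175.8672, v = 767.4·(+0.29023)/1.04591 + 245.4 = 458.3451
M1: Pc = R·M1+t = (-0.05435, +0.23398, +1.05725); u = 833.8·(-0.05435)/1.05725 + 335.7 = 292.8342, v = 767.4·(+0.23398)/1.05725 + 245.4 = 415.2334
M2: Pc = R·M2+t = (-0.10151, +0.09857, +0.99329); u = 833.8·(-0.10151)/0.99329 + 335.7 = 250.4911, v = 767.4·(+0.09857)/0.99329 + 245.4 = 321.5551
M3: Pc = R·M3+t = (-0.24765, +0.15482, +0.98195); u = 833.8·(-0.24765)/0.98195 + 335.7 = 125.4170, v = 767.4·(+0.15482)/0.98195 + 245.4 = 366.3927

c0=(175.87, 458.35) c1=(292.83, 415.23) c2=(250.49, 321.56) c3=(125.42, 366.39)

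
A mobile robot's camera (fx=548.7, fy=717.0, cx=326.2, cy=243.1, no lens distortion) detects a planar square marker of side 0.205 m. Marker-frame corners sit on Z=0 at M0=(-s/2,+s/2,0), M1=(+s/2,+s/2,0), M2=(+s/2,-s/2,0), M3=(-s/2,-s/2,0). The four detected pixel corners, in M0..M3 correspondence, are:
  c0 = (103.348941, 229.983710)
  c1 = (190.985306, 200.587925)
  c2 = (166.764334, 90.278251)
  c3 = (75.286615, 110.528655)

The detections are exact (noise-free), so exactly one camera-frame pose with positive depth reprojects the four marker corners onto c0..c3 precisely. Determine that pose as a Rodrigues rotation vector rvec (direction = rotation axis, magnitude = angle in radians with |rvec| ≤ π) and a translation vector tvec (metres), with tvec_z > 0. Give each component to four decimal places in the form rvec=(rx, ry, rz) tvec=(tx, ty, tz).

Intrinsics K: fx=548.7, fy=717.0, cx=326.2, cy=243.1
Marker side s = 0.205 m; corners in marker frame (Z=0):
  M0 = (-0.1025, +0.1025, 0)
  M1 = (+0.1025, +0.1025, 0)
  M2 = (+0.1025, -0.1025, 0)
  M3 = (-0.1025, -0.1025, 0)
Detected image corners:
  c0 = (103.348941, 229.983710) px
  c1 = (190.985306, 200.587925) px
  c2 = (166.764334, 90.278251) px
  c3 = (75.286615, 110.528655) px
Planar DLT: solve 8×8 A·h = b for H (H[2,2]=1):
  H  [+491.46317 +139.22315 +136.08891]
  H  [-56.92344 +573.70586 +157.85685]
  H  [+0.40781 +0.09019 +1.00000]
B = K⁻¹H; ‖b₁‖=0.800259, ‖b₂‖=0.800259; λ = 2/(‖b₁‖+‖b₂‖) = 1.249596, sign → tz>0 ⇒ λ=+1.249596
r₁ = λ·B[:,0] = (+0.81629,-0.27199,+0.50960); r₂ = λ·B[:,1] = (+0.25006,+0.96165,+0.11270)
r₃ = r₁×r₂ = (-0.52071,+0.03543,+0.85300); SVD([r₁ r₂ r₃]) → R = UVᵀ:
  R  [+0.81629 +0.25006 -0.52071]
  R  [-0.27199 +0.96165 +0.03543]
  R  [+0.50960 +0.11270 +0.85300]
t = (-0.43295, -0.14856, +1.24960) m
tr R = 2.630936; θ = arccos((tr R − 1)/2) = 0.617259 rad = 35.366°
axis k = ((R−Rᵀ)₃₂, (R−Rᵀ)₁₃, (R−Rᵀ)₂₁) / (2 sinθ) = (+0.066753, -0.890038, -0.450973)
rvec = θ·k = (+0.041204, -0.549384, -0.278367)

rvec=(0.0412, -0.5494, -0.2784) tvec=(-0.4330, -0.1486, 1.2496)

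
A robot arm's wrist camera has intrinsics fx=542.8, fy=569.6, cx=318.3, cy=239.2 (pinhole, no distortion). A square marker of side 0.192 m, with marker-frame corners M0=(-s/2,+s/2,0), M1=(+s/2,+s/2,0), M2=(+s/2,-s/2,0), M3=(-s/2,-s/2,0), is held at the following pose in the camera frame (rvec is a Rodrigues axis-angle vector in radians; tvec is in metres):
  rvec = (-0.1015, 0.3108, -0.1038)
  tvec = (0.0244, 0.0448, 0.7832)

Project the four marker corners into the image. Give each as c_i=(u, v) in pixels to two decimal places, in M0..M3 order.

c0=(278.84, 346.64) c1=(408.53, 337.69) c2=(394.19, 193.46) c3=(268.99, 212.26)

Intrinsics K: fx=542.8, fy=569.6, cx=318.3, cy=239.2
Marker side s = 0.192 m; corners in marker frame (Z=0):
  M0 = (-0.0960, +0.0960, 0)
  M1 = (+0.0960, +0.0960, 0)
  M2 = (+0.0960, -0.0960, 0)
  M3 = (-0.0960, -0.0960, 0)
rvec = (-0.1015, 0.3108, -0.1038), |rvec| = θ = 0.34304 rad = 19.654°
Rodrigues: sinθ=0.33635, 1−cosθ=0.05826; R = I + sinθ·[k]× + (1−cosθ)·[k]×²:
    [+0.94684 +0.08616 +0.30996]
    [-0.11740 +0.98956 +0.08355]
    [-0.29952 -0.11549 +0.94707]
t = (0.0244, 0.0448, 0.7832) m
M0: Pc = R·M0+t = (-0.05823, +0.15107, +0.80087); u = 542.8·(-0.05823)/0.80087 + 318.3 = 278.8368, v = 569.6·(+0.15107)/0.80087 + 239.2 = 346.6441
M1: Pc = R·M1+t = (+0.12357, +0.12853, +0.74336); u = 542.8·(+0.12357)/0.74336 + 318.3 = 408.5290, v = 569.6·(+0.12853)/0.74336 + 239.2 = 337.6851
M2: Pc = R·M2+t = (+0.10703, -0.06147, +0.76553); u = 542.8·(+0.10703)/0.76553 + 318.3 = 394.1862, v = 569.6·(-0.06147)/0.76553 + 239.2 = 193.4642
M3: Pc = R·M3+t = (-0.07477, -0.03893, +0.82304); u = 542.8·(-0.07477)/0.82304 + 318.3 = 268.9904, v = 569.6·(-0.03893)/0.82304 + 239.2 = 212.2590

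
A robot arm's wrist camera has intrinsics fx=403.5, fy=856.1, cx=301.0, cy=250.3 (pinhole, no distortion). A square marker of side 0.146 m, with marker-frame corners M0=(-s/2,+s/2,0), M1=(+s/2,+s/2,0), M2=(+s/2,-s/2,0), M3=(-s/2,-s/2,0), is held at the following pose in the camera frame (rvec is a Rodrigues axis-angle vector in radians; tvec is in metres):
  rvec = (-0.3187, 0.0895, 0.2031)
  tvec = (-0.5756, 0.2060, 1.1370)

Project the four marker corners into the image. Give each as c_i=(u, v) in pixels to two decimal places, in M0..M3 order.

c0=(63.17, 448.71) c1=(111.39, 472.62) c2=(129.51, 363.11) c3=(82.85, 341.74)

Intrinsics K: fx=403.5, fy=856.1, cx=301.0, cy=250.3
Marker side s = 0.146 m; corners in marker frame (Z=0):
  M0 = (-0.0730, +0.0730, 0)
  M1 = (+0.0730, +0.0730, 0)
  M2 = (+0.0730, -0.0730, 0)
  M3 = (-0.0730, -0.0730, 0)
rvec = (-0.3187, 0.0895, 0.2031), |rvec| = θ = 0.38837 rad = 22.252°
Rodrigues: sinθ=0.37868, 1−cosθ=0.07447; R = I + sinθ·[k]× + (1−cosθ)·[k]×²:
    [+0.97568 -0.21212 +0.05531]
    [+0.18395 +0.92948 +0.31972]
    [-0.11923 -0.30177 +0.94590]
t = (-0.5756, 0.2060, 1.1370) m
M0: Pc = R·M0+t = (-0.66231, +0.26042, +1.12367); u = 403.5·(-0.66231)/1.12367 + 301.0 = 63.1715, v = 856.1·(+0.26042)/1.12367 + 250.3 = 448.7107
M1: Pc = R·M1+t = (-0.51986, +0.28728, +1.10627); u = 403.5·(-0.51986)/1.10627 + 301.0 = 111.3862, v = 856.1·(+0.28728)/1.10627 + 250.3 = 472.6161
M2: Pc = R·M2+t = (-0.48889, +0.15158, +1.15033); u = 403.5·(-0.48889)/1.15033 + 301.0 = 129.5116, v = 856.1·(+0.15158)/1.15033 + 250.3 = 363.1065
M3: Pc = R·M3+t = (-0.63134, +0.12472, +1.16773); u = 403.5·(-0.63134)/1.16773 + 301.0 = 82.8459, v = 856.1·(+0.12472)/1.16773 + 250.3 = 341.7355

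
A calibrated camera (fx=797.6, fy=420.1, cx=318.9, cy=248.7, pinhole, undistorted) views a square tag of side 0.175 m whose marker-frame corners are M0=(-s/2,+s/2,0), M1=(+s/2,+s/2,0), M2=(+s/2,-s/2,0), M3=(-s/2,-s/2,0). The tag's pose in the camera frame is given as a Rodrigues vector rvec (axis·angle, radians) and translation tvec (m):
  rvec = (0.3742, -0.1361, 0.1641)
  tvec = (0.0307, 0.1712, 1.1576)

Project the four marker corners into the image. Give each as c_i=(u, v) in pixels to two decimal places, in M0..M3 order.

Intrinsics K: fx=797.6, fy=420.1, cx=318.9, cy=248.7
Marker side s = 0.175 m; corners in marker frame (Z=0):
  M0 = (-0.0875, +0.0875, 0)
  M1 = (+0.0875, +0.0875, 0)
  M2 = (+0.0875, -0.0875, 0)
  M3 = (-0.0875, -0.0875, 0)
rvec = (0.3742, -0.1361, 0.1641), |rvec| = θ = 0.43067 rad = 24.676°
Rodrigues: sinθ=0.41748, 1−cosθ=0.09131; R = I + sinθ·[k]× + (1−cosθ)·[k]×²:
    [+0.97762 -0.18415 -0.10170]
    [+0.13400 +0.91781 -0.37373]
    [+0.16216 +0.35174 +0.92194]
t = (0.0307, 0.1712, 1.1576) m
M0: Pc = R·M0+t = (-0.07095, +0.23978, +1.17419); u = 797.6·(-0.07095)/1.17419 + 318.9 = 270.7019, v = 420.1·(+0.23978)/1.17419 + 248.7 = 334.4893
M1: Pc = R·M1+t = (+0.10013, +0.26323, +1.20257); u = 797.6·(+0.10013)/1.20257 + 318.9 = 385.3104, v = 420.1·(+0.26323)/1.20257 + 248.7 = 340.6568
M2: Pc = R·M2+t = (+0.13235, +0.10262, +1.14101); u = 797.6·(+0.13235)/1.14101 + 318.9 = 411.4199, v = 420.1·(+0.10262)/1.14101 + 248.7 = 286.4818
M3: Pc = R·M3+t = (-0.03873, +0.07917, +1.11263); u = 797.6·(-0.03873)/1.11263 + 318.9 = 291.1367, v = 420.1·(+0.07917)/1.11263 + 248.7 = 278.5913

c0=(270.70, 334.49) c1=(385.31, 340.66) c2=(411.42, 286.48) c3=(291.14, 278.59)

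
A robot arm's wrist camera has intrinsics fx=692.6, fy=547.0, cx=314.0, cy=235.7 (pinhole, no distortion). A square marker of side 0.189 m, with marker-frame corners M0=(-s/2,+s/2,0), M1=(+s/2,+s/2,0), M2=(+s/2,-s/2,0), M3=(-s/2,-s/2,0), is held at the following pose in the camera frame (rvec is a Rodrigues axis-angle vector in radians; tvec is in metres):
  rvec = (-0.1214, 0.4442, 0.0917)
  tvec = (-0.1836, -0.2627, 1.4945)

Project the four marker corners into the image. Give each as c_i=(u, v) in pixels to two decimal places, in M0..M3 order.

Intrinsics K: fx=692.6, fy=547.0, cx=314.0, cy=235.7
Marker side s = 0.189 m; corners in marker frame (Z=0):
  M0 = (-0.0945, +0.0945, 0)
  M1 = (+0.0945, +0.0945, 0)
  M2 = (+0.0945, -0.0945, 0)
  M3 = (-0.0945, -0.0945, 0)
rvec = (-0.1214, 0.4442, 0.0917), |rvec| = θ = 0.46953 rad = 26.902°
Rodrigues: sinθ=0.45247, 1−cosθ=0.10822; R = I + sinθ·[k]× + (1−cosθ)·[k]×²:
    [+0.89901 -0.11484 +0.42259]
    [+0.06190 +0.98864 +0.13698]
    [-0.43352 -0.09699 +0.89591]
t = (-0.1836, -0.2627, 1.4945) m
M0: Pc = R·M0+t = (-0.27941, -0.17512, +1.52630); u = 692.6·(-0.27941)/1.52630 + 314.0 = 187.2107, v = 547.0·(-0.17512)/1.52630 + 235.7 = 172.9390
M1: Pc = R·M1+t = (-0.10950, -0.16342, +1.44437); u = 692.6·(-0.10950)/1.44437 + 314.0 = 261.4950, v = 547.0·(-0.16342)/1.44437 + 235.7 = 173.8090
M2: Pc = R·M2+t = (-0.08779, -0.35028, +1.46270); u = 692.6·(-0.08779)/1.46270 + 314.0 = 272.4303, v = 547.0·(-0.35028)/1.46270 + 235.7 = 104.7081
M3: Pc = R·M3+t = (-0.25770, -0.36198, +1.54463); u = 692.6·(-0.25770)/1.54463 + 314.0 = 198.4475, v = 547.0·(-0.36198)/1.54463 + 235.7 = 107.5139

c0=(187.21, 172.94) c1=(261.49, 173.81) c2=(272.43, 104.71) c3=(198.45, 107.51)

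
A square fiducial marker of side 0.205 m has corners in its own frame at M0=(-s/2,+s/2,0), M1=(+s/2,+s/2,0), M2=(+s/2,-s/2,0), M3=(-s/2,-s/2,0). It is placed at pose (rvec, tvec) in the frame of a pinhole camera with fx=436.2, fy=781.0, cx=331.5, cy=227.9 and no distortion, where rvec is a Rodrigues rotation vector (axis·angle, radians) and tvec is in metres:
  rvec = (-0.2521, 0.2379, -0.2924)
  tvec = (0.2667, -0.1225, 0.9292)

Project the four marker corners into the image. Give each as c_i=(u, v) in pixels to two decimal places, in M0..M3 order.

c0=(424.98, 231.69) c1=(523.62, 175.16) c2=(487.83, 20.15) c3=(396.39, 79.68)

Intrinsics K: fx=436.2, fy=781.0, cx=331.5, cy=227.9
Marker side s = 0.205 m; corners in marker frame (Z=0):
  M0 = (-0.1025, +0.1025, 0)
  M1 = (+0.1025, +0.1025, 0)
  M2 = (+0.1025, -0.1025, 0)
  M3 = (-0.1025, -0.1025, 0)
rvec = (-0.2521, 0.2379, -0.2924), |rvec| = θ = 0.45348 rad = 25.983°
Rodrigues: sinθ=0.43810, 1−cosθ=0.10107; R = I + sinθ·[k]× + (1−cosθ)·[k]×²:
    [+0.93016 +0.25300 +0.26606]
    [-0.31196 +0.92674 +0.20936]
    [-0.19360 -0.27774 +0.94095]
t = (0.2667, -0.1225, 0.9292) m
M0: Pc = R·M0+t = (+0.19729, +0.00447, +0.92058); u = 436.2·(+0.19729)/0.92058 + 331.5 = 424.9833, v = 781.0·(+0.00447)/0.92058 + 227.9 = 231.6895
M1: Pc = R·M1+t = (+0.38797, -0.05948, +0.88089); u = 436.2·(+0.38797)/0.88089 + 331.5 = 523.6180, v = 781.0·(-0.05948)/0.88089 + 227.9 = 175.1607
M2: Pc = R·M2+t = (+0.33611, -0.24947, +0.93782); u = 436.2·(+0.33611)/0.93782 + 331.5 = 487.8306, v = 781.0·(-0.24947)/0.93782 + 227.9 = 20.1494
M3: Pc = R·M3+t = (+0.14543, -0.18552, +0.97751); u = 436.2·(+0.14543)/0.97751 + 331.5 = 396.3939, v = 781.0·(-0.18552)/0.97751 + 227.9 = 79.6792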